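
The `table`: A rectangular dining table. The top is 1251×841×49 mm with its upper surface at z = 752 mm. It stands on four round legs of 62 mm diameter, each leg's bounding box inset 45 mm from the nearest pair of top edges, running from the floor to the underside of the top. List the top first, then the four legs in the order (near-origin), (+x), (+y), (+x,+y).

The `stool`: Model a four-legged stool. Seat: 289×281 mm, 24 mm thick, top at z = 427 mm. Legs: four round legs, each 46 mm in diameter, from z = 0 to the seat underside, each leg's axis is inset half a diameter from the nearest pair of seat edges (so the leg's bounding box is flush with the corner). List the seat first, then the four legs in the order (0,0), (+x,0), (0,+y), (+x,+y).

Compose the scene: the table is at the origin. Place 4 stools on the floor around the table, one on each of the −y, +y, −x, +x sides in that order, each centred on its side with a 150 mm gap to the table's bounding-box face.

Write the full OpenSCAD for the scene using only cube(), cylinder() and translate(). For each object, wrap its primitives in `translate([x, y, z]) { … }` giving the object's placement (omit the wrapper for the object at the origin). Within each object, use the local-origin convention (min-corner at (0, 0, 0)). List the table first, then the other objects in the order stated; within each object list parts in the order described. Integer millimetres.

translate([0, 0, 703]) cube([1251, 841, 49]);
translate([76, 76, 0]) cylinder(h = 703, r = 31);
translate([1175, 76, 0]) cylinder(h = 703, r = 31);
translate([76, 765, 0]) cylinder(h = 703, r = 31);
translate([1175, 765, 0]) cylinder(h = 703, r = 31);
translate([481, -431, 0]) {
  translate([0, 0, 403]) cube([289, 281, 24]);
  translate([23, 23, 0]) cylinder(h = 403, r = 23);
  translate([266, 23, 0]) cylinder(h = 403, r = 23);
  translate([23, 258, 0]) cylinder(h = 403, r = 23);
  translate([266, 258, 0]) cylinder(h = 403, r = 23);
}
translate([481, 991, 0]) {
  translate([0, 0, 403]) cube([289, 281, 24]);
  translate([23, 23, 0]) cylinder(h = 403, r = 23);
  translate([266, 23, 0]) cylinder(h = 403, r = 23);
  translate([23, 258, 0]) cylinder(h = 403, r = 23);
  translate([266, 258, 0]) cylinder(h = 403, r = 23);
}
translate([-439, 280, 0]) {
  translate([0, 0, 403]) cube([289, 281, 24]);
  translate([23, 23, 0]) cylinder(h = 403, r = 23);
  translate([266, 23, 0]) cylinder(h = 403, r = 23);
  translate([23, 258, 0]) cylinder(h = 403, r = 23);
  translate([266, 258, 0]) cylinder(h = 403, r = 23);
}
translate([1401, 280, 0]) {
  translate([0, 0, 403]) cube([289, 281, 24]);
  translate([23, 23, 0]) cylinder(h = 403, r = 23);
  translate([266, 23, 0]) cylinder(h = 403, r = 23);
  translate([23, 258, 0]) cylinder(h = 403, r = 23);
  translate([266, 258, 0]) cylinder(h = 403, r = 23);
}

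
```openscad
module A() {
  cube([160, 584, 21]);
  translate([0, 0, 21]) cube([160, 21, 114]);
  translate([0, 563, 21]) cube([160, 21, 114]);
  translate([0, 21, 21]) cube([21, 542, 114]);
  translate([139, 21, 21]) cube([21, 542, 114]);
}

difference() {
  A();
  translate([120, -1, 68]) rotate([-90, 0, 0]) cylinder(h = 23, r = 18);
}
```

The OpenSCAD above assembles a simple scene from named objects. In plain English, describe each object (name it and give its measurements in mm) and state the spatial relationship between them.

A is an open-topped rectangular box: outside dimensions 160×584×135 mm, with a uniform wall and base thickness of 21 mm. The base is a full 160×584 slab on the floor; four walls sit on top of the base. The front and back walls (the −y and +y sides) span the full width; the two side walls fit between them.

The open box has a circular hole of radius 18 mm through its front wall, centred at (x = 120, z = 68).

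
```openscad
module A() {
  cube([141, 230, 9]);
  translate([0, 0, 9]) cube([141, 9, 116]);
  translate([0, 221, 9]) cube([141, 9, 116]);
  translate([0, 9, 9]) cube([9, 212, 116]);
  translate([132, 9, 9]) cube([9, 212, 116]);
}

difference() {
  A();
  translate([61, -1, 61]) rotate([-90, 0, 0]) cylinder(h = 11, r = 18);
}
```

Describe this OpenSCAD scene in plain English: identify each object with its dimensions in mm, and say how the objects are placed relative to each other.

A is an open storage box with external size 141×230×125 mm and wall thickness 9 mm (the base is also 9 mm thick). The base covers the whole footprint; the four walls stand on the base, with the y-facing walls full-width and the x-facing walls fitting between their inner faces.

The open box has a circular hole of radius 18 mm through its front wall, centred at (x = 61, z = 61).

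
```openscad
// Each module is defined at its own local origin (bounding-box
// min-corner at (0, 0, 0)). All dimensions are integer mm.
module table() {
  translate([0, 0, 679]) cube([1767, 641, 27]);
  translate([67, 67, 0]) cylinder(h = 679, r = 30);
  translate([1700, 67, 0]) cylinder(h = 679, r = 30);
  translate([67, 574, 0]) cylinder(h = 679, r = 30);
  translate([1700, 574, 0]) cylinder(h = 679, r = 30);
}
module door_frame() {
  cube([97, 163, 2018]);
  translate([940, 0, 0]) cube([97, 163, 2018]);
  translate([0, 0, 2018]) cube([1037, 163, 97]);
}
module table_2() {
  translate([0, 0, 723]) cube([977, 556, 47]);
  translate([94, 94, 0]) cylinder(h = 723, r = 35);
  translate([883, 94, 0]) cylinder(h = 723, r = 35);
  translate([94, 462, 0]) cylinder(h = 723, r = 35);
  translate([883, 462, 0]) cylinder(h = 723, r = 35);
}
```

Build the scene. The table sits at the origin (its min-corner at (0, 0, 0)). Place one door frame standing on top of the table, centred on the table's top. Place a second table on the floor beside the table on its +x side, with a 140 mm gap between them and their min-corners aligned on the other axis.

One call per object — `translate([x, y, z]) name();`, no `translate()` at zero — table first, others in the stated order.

table();
translate([365, 239, 706]) door_frame();
translate([1907, 0, 0]) table_2();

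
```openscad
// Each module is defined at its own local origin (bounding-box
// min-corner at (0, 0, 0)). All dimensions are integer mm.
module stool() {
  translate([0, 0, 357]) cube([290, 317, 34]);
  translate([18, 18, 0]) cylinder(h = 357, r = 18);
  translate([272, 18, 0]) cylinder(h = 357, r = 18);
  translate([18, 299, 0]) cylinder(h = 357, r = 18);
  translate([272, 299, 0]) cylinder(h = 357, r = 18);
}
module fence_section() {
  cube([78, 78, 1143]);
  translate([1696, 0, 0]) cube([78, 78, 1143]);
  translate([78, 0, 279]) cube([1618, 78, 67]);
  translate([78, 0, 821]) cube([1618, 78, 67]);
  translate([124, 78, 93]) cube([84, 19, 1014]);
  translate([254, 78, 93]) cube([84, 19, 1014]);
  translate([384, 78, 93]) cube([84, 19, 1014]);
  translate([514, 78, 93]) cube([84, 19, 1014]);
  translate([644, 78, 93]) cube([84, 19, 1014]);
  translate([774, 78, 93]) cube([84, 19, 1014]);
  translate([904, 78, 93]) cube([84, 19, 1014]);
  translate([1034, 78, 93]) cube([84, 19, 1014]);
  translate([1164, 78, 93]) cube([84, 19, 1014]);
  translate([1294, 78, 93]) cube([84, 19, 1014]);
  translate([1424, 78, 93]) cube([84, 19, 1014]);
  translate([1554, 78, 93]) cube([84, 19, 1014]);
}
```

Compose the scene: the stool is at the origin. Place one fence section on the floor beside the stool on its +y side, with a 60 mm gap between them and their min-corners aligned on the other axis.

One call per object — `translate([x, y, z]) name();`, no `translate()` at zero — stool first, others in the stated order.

stool();
translate([0, 377, 0]) fence_section();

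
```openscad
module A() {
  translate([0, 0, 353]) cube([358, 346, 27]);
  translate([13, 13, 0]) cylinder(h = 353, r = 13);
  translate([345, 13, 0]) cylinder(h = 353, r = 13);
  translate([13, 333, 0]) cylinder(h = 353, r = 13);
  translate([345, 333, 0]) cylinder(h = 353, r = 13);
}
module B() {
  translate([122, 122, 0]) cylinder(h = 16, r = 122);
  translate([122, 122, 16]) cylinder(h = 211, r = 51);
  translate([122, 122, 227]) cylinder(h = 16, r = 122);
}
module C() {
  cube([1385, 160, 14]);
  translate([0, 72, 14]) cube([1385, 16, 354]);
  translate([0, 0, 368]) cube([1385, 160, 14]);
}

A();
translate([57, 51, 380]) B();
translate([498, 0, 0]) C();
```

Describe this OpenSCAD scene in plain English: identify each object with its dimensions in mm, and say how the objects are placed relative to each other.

A is a four-legged stool. The seat is a 358×346×27 mm slab whose top surface is at z = 380 mm; four round legs, each 26 mm in diameter, run from the floor (z = 0) to the underside of the seat, each leg's axis is inset half a diameter from the nearest pair of seat edges (so the leg's bounding box is flush with the corner).

B is a spool: two coaxial disc flanges of radius 122 mm and thickness 16 mm, joined by a core cylinder of radius 51 mm and height 211 mm. The lower flange rests on z = 0 and the three cylinders share a vertical axis.

C is an I-beam lying along x, 1385 mm long. Overall section height 382 mm. Two flanges 160 mm wide (y) and 14 mm thick, one on the floor and one at the top; a web 16 mm thick runs between them, centred on the flange width.

The spool is on top of the stool, centred. The I-beam is on the floor beside the stool on its +x side.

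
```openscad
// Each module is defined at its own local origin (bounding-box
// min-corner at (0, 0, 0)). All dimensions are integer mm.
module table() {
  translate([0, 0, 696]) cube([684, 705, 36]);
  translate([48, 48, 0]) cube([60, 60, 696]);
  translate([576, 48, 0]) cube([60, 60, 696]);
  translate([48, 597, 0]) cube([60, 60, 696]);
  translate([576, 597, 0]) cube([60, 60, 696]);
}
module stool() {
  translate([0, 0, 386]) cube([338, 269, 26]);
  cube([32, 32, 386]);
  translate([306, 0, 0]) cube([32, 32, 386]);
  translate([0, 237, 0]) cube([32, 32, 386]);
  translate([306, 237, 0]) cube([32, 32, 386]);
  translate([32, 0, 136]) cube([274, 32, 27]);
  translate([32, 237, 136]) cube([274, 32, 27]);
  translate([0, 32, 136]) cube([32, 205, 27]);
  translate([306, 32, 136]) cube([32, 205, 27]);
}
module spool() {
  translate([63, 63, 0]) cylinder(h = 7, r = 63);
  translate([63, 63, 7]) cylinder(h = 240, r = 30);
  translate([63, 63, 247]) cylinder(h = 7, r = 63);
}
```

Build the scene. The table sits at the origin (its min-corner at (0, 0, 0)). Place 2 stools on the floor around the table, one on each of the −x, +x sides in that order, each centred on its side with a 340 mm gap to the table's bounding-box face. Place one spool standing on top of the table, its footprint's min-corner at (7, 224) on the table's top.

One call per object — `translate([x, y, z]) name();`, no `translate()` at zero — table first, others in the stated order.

table();
translate([-678, 218, 0]) stool();
translate([1024, 218, 0]) stool();
translate([7, 224, 732]) spool();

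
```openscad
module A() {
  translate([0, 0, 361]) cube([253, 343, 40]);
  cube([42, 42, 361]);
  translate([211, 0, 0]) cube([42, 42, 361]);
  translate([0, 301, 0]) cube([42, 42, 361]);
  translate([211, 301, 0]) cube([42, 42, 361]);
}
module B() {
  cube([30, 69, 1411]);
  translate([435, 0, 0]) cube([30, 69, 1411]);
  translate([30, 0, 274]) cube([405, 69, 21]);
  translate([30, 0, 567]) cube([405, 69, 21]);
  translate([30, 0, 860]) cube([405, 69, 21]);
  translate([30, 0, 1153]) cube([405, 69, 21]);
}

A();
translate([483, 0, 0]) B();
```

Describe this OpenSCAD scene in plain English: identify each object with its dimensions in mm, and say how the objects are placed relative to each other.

A is a four-legged stool. The seat is a 253×343×40 mm slab whose top surface is at z = 401 mm; four square legs, each 42×42 mm in cross-section, run from the floor (z = 0) to the underside of the seat, each flush with a corner of the seat.

B is a straight ladder. Two 30×69 mm vertical rails, 1411 mm tall, stand 465 mm apart (outside-to-outside) with their front faces coplanar on the −y side. 4 rungs, each 69 mm deep and 21 mm tall, span between the inner faces of the rails, front faces flush with the rails. The lowest rung's underside is at z = 274 mm and rungs are spaced 293 mm apart (underside to underside).

The ladder is on the floor beside the stool on its +x side.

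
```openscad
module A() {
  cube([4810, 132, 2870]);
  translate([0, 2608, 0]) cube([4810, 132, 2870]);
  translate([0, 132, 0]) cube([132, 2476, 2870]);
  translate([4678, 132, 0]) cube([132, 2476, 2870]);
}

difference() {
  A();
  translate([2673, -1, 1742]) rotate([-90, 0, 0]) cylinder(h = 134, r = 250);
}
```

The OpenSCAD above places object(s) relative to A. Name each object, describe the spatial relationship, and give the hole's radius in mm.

The subtracted cylinder has r = 250 mm.

A is a house frame. The house frame has a circular hole through its front wall. The hole's radius is 250 mm.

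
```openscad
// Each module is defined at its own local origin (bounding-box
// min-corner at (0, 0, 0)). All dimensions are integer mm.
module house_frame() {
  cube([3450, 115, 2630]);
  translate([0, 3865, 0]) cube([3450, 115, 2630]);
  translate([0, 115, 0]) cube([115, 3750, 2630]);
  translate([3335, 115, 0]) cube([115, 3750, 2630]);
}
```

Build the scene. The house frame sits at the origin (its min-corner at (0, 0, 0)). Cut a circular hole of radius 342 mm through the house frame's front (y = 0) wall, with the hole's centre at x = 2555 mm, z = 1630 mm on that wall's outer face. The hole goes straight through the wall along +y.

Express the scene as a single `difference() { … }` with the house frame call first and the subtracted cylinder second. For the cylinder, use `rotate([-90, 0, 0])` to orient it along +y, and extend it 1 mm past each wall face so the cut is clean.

difference() {
  house_frame();
  translate([2555, -1, 1630]) rotate([-90, 0, 0]) cylinder(h = 117, r = 342);
}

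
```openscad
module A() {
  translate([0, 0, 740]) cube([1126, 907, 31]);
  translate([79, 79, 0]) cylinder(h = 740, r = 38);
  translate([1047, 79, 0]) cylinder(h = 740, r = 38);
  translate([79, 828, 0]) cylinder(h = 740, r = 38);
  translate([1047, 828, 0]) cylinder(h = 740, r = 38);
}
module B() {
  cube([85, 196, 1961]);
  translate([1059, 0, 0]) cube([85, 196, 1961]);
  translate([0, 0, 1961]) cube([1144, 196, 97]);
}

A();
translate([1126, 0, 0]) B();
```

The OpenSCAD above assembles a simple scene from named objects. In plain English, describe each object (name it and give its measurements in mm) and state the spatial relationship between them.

A is a table with a 1126×907 mm rectangular top, 31 mm thick, top surface at z = 771 mm, supported by four round legs of 76 mm diameter, each leg's bounding box inset 41 mm from the nearest pair of top edges, running from the floor.

B is a rectangular door frame: two vertical jambs of 85×196 mm section, 1961 mm tall, with a clear opening 974 mm wide between their inner faces. A header 97 mm tall and 196 mm deep lies on top of the jambs and spans the full outside width.

The door frame is against the table's +x side, with their −y faces flush.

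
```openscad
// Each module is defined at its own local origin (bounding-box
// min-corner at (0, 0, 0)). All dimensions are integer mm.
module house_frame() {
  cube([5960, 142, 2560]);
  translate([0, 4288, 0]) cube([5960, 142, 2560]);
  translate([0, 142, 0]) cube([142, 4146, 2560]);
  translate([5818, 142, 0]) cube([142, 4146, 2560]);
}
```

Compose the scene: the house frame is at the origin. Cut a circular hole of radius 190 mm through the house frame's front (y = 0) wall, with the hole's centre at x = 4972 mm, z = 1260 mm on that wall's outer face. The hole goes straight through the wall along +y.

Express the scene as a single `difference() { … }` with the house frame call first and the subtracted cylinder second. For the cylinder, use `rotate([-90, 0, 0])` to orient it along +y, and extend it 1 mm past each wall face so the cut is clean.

difference() {
  house_frame();
  translate([4972, -1, 1260]) rotate([-90, 0, 0]) cylinder(h = 144, r = 190);
}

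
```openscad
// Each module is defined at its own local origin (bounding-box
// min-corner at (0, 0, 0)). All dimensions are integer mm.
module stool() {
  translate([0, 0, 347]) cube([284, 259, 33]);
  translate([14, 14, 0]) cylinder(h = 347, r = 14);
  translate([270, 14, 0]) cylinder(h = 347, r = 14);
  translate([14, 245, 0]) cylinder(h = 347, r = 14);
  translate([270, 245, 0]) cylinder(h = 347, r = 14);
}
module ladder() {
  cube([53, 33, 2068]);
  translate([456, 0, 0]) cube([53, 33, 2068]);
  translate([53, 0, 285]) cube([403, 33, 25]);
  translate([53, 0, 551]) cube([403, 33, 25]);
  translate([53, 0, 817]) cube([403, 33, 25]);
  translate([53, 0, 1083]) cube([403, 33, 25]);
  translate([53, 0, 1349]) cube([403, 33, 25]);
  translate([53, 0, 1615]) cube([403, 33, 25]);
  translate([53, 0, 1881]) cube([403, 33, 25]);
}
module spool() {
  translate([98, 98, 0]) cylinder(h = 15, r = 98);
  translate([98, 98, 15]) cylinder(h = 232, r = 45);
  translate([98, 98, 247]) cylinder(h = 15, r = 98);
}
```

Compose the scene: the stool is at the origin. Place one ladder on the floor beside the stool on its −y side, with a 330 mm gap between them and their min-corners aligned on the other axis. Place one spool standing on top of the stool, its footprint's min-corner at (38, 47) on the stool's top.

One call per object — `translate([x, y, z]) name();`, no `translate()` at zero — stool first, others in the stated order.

stool();
translate([0, -363, 0]) ladder();
translate([38, 47, 380]) spool();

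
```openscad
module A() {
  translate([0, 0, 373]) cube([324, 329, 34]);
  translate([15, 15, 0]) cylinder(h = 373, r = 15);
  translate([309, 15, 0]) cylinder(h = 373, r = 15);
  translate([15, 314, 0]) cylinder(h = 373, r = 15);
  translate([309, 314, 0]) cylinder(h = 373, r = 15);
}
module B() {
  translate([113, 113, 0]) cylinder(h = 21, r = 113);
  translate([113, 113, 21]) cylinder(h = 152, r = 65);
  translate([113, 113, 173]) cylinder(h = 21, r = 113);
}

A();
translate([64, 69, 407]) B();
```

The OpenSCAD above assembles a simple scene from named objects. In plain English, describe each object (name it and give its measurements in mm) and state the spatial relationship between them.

A is a four-legged stool. The seat is 324×329 mm, 34 mm thick, top at z = 407 mm. It stands on four round legs, each 30 mm in diameter, from z = 0 to the seat underside, each leg's axis is inset half a diameter from the nearest pair of seat edges (so the leg's bounding box is flush with the corner).

B is a spool: two coaxial disc flanges of radius 113 mm and thickness 21 mm, joined by a core cylinder of radius 65 mm and height 152 mm. The lower flange rests on z = 0 and the three cylinders share a vertical axis.

The spool is on top of the stool.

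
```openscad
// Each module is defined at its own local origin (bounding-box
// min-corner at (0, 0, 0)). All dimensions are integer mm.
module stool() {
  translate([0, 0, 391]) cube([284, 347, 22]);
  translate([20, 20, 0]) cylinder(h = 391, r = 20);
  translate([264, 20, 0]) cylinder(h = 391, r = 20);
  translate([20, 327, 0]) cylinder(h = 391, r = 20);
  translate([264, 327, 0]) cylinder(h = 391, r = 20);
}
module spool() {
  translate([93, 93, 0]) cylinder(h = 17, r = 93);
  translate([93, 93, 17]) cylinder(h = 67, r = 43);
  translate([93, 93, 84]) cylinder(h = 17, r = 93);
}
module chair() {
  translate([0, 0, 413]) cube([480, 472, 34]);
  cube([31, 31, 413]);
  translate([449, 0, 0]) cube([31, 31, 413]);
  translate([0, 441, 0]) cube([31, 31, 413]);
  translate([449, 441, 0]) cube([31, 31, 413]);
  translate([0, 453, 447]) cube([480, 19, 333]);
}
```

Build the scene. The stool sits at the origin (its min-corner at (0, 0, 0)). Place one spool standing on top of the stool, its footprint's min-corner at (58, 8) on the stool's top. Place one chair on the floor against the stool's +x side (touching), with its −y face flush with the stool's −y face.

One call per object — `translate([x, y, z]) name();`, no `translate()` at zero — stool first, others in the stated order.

stool();
translate([58, 8, 413]) spool();
translate([284, 0, 0]) chair();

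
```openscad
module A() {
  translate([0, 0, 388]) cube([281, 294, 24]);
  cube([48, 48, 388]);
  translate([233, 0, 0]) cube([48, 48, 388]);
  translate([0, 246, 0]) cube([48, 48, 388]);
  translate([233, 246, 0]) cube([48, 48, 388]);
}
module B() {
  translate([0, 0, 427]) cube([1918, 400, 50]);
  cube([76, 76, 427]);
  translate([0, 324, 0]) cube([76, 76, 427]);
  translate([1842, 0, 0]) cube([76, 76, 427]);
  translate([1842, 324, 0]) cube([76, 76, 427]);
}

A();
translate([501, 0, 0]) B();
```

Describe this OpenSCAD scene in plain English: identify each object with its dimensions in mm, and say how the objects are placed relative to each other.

A is a four-legged stool. The seat is 281×294 mm, 24 mm thick, top at z = 412 mm. It stands on four square legs, each 48×48 mm in cross-section, from z = 0 to the seat underside, each flush with a corner of the seat.

B is a bench: a 1918×400 mm seat slab, 50 mm thick, top at z = 477 mm, on four 76×76 mm square legs flush with the seat corners and standing on z = 0.

The bench is on the floor beside the stool on its +x side.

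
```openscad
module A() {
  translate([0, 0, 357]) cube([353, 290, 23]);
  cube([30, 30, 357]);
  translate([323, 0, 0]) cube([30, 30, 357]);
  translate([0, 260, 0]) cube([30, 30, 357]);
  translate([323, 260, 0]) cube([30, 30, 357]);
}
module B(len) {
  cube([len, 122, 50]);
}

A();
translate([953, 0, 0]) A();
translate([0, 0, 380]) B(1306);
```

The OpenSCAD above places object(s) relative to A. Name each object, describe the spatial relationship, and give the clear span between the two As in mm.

Second stool starts at x = 953; first ends at x = 353; clear span = 953 − 353 = 600 mm.

A is a stool. B is a beam. A beam spans the tops of two stools. The clear span between the two stools is 600 mm.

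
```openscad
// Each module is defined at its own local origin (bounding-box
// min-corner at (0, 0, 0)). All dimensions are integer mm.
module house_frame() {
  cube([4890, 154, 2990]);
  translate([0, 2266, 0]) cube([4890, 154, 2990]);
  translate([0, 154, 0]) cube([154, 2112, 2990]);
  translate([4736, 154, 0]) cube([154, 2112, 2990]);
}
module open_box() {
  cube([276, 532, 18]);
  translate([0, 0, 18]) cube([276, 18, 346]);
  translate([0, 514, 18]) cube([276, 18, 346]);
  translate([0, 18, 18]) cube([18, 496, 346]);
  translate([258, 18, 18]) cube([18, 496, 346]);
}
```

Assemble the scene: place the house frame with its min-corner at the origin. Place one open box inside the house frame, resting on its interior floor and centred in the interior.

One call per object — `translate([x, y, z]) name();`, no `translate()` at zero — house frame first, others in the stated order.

house_frame();
translate([2307, 944, 0]) open_box();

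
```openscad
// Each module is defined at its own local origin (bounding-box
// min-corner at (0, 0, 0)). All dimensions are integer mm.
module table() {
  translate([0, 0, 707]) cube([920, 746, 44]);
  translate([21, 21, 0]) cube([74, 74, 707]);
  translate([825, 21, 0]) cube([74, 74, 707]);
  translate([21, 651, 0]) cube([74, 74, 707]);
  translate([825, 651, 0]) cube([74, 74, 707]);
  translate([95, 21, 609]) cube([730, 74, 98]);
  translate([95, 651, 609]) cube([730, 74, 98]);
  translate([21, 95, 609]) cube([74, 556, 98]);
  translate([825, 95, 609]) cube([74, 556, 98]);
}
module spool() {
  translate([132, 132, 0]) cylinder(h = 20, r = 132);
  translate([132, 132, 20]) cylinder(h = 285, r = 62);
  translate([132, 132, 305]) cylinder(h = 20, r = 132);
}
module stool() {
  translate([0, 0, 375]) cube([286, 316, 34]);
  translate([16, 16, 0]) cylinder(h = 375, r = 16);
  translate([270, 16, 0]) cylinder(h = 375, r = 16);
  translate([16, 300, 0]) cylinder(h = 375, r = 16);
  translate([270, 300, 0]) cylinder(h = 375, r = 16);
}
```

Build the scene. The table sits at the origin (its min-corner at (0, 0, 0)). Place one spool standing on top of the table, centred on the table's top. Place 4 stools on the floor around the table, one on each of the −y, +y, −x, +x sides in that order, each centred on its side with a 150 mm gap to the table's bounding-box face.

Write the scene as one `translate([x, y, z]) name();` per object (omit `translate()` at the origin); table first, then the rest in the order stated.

table();
translate([328, 241, 751]) spool();
translate([317, -466, 0]) stool();
translate([317, 896, 0]) stool();
translate([-436, 215, 0]) stool();
translate([1070, 215, 0]) stool();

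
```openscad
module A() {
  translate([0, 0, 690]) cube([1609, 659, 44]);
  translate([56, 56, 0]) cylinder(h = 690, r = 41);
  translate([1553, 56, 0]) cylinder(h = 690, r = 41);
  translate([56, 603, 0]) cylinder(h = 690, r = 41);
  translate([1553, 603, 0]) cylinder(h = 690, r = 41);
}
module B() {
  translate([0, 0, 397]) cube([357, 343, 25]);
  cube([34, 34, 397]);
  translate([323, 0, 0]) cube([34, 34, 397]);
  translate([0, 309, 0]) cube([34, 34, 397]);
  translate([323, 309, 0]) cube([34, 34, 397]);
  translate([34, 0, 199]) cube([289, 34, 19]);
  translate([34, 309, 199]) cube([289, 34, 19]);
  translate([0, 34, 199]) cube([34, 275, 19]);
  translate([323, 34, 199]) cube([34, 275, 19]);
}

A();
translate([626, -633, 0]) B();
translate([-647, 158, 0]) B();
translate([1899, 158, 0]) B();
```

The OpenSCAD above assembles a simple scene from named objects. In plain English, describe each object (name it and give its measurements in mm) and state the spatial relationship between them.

A is a table with a 1609×659 mm rectangular top, 44 mm thick, top surface at z = 734 mm, supported by four round legs of 82 mm diameter, each leg's bounding box inset 15 mm from the nearest pair of top edges, running from the floor.

B is a four-legged stool. The seat is a 357×343×25 mm slab whose top surface is at z = 422 mm; four square legs, each 34×34 mm in cross-section, run from the floor (z = 0) to the underside of the seat, each flush with a corner of the seat. Four stretchers, 34 mm wide and 19 mm tall, connect adjacent legs with their undersides at z = 199 mm, each running between the inner faces of the legs it joins and aligned with the legs' outer faces on the other axis.

Three stools sit around the table at the −y, −x, +x sides.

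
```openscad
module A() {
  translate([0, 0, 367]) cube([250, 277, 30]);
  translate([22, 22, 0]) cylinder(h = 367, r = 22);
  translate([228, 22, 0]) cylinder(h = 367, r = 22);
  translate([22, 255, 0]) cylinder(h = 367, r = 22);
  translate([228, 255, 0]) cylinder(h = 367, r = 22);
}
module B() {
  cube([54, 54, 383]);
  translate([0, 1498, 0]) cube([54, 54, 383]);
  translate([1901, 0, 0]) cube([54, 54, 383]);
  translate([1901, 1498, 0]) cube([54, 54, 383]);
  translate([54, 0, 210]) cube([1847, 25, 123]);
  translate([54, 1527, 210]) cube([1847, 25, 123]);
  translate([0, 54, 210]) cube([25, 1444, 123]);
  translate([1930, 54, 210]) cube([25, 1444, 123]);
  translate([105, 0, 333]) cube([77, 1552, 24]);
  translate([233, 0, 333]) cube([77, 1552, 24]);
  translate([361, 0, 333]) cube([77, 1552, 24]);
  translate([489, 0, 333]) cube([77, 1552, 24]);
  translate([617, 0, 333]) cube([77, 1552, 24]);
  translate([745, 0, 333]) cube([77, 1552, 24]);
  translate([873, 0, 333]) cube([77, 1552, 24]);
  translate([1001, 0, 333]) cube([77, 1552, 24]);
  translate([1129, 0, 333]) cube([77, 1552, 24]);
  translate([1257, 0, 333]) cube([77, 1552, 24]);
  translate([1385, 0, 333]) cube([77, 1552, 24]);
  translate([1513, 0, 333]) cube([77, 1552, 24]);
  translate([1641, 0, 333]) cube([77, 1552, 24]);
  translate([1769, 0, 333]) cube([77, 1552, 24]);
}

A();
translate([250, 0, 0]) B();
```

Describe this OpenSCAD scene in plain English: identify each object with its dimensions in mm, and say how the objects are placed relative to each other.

A is a simple wooden stool: a rectangular seat 250 mm (x) by 277 mm (y), 30 mm thick, top face at z = 397 mm, on four round legs, each 44 mm in diameter. The legs rest on z = 0, each leg's axis is inset half a diameter from the nearest pair of seat edges (so the leg's bounding box is flush with the corner).

B is a bed frame 1955 mm long (x) by 1552 mm wide (y). Four 54×54 mm corner posts, 383 mm tall, at the corners of the footprint. Four rails of 25 mm thickness and 123 mm height run between adjacent posts with their undersides at z = 210 mm, their outer faces flush with the outside of the frame (the two x-running rails run between the posts' inner faces; the two y-running rails run between the posts' inner faces). 14 slats, each 77 mm wide (x) and 24 mm thick, lie across the top of the two x-running rails, running the full 1552 mm width of the frame in y; the slats are evenly spaced along x between the inner faces of the end posts with equal gaps (rounded down to the nearest mm) at the −x end and between each pair — any rounding remainder accumulates at the +x end.

The bed frame is against the stool's +x side, with their −y faces flush.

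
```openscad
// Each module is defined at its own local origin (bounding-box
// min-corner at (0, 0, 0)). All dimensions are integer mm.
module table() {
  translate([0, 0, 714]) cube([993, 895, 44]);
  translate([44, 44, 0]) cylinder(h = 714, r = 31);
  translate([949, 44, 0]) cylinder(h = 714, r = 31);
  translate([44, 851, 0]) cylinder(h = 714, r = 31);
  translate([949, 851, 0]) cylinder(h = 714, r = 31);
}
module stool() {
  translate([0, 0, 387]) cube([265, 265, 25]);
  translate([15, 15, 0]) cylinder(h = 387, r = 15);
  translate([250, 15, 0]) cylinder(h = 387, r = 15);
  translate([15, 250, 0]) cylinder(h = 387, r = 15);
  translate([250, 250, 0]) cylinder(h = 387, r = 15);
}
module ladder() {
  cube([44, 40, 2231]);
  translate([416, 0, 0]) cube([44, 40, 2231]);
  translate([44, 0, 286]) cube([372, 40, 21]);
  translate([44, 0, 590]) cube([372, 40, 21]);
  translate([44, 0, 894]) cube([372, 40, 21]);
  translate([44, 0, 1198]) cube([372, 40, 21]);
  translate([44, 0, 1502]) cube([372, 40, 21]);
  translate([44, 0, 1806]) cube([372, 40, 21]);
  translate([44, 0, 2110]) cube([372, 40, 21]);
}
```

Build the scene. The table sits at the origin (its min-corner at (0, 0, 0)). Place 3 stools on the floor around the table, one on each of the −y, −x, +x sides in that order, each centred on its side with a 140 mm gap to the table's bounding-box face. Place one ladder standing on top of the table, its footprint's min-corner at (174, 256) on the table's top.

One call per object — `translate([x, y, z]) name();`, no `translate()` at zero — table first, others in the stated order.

table();
translate([364, -405, 0]) stool();
translate([-405, 315, 0]) stool();
translate([1133, 315, 0]) stool();
translate([174, 256, 758]) ladder();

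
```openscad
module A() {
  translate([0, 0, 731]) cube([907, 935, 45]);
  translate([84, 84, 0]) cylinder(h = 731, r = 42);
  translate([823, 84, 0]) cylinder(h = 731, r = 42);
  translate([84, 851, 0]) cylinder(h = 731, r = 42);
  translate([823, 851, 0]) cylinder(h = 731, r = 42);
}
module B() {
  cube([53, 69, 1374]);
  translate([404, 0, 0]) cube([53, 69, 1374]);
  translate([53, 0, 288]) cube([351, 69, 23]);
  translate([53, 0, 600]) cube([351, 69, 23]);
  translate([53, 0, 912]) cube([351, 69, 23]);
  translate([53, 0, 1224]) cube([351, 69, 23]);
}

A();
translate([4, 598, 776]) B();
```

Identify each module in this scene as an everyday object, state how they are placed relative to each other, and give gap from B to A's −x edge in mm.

The ladder's min-x is at 4; the table's min-x is 0; gap = 4 mm.

A is a table. B is a ladder. The ladder is on top of the table. The gap from the ladder to the table's −x edge is 4 mm.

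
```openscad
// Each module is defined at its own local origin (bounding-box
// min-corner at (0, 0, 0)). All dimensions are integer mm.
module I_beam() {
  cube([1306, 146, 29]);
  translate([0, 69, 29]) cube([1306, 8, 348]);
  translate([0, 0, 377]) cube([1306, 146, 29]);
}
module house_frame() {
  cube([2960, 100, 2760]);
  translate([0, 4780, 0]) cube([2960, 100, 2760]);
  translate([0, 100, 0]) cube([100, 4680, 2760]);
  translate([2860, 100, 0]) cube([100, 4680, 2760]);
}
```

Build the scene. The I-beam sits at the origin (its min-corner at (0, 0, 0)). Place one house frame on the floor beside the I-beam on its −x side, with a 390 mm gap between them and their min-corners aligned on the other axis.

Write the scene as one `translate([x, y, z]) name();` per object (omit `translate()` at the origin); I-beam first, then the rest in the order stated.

I_beam();
translate([-3350, 0, 0]) house_frame();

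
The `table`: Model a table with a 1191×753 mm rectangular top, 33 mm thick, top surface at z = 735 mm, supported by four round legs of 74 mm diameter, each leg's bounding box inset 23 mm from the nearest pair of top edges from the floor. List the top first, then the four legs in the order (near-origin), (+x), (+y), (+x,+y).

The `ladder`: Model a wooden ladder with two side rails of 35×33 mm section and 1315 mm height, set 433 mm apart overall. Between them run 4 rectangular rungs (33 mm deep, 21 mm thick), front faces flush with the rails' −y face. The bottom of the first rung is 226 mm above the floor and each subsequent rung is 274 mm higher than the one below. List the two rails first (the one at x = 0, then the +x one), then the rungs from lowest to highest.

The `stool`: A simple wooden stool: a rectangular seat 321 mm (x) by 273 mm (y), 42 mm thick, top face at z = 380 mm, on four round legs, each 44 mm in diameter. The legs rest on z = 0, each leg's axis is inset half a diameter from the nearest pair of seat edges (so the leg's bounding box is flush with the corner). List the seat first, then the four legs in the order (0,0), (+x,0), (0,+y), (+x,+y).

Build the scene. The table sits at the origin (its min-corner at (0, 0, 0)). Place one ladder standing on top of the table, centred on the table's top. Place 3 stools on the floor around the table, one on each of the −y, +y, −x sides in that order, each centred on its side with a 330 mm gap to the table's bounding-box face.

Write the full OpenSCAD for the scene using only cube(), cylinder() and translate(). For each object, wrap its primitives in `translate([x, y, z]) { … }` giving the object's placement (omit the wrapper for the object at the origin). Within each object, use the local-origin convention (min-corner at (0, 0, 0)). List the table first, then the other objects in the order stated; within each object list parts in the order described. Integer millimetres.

translate([0, 0, 702]) cube([1191, 753, 33]);
translate([60, 60, 0]) cylinder(h = 702, r = 37);
translate([1131, 60, 0]) cylinder(h = 702, r = 37);
translate([60, 693, 0]) cylinder(h = 702, r = 37);
translate([1131, 693, 0]) cylinder(h = 702, r = 37);
translate([379, 360, 735]) {
  cube([35, 33, 1315]);
  translate([398, 0, 0]) cube([35, 33, 1315]);
  translate([35, 0, 226]) cube([363, 33, 21]);
  translate([35, 0, 500]) cube([363, 33, 21]);
  translate([35, 0, 774]) cube([363, 33, 21]);
  translate([35, 0, 1048]) cube([363, 33, 21]);
}
translate([435, -603, 0]) {
  translate([0, 0, 338]) cube([321, 273, 42]);
  translate([22, 22, 0]) cylinder(h = 338, r = 22);
  translate([299, 22, 0]) cylinder(h = 338, r = 22);
  translate([22, 251, 0]) cylinder(h = 338, r = 22);
  translate([299, 251, 0]) cylinder(h = 338, r = 22);
}
translate([435, 1083, 0]) {
  translate([0, 0, 338]) cube([321, 273, 42]);
  translate([22, 22, 0]) cylinder(h = 338, r = 22);
  translate([299, 22, 0]) cylinder(h = 338, r = 22);
  translate([22, 251, 0]) cylinder(h = 338, r = 22);
  translate([299, 251, 0]) cylinder(h = 338, r = 22);
}
translate([-651, 240, 0]) {
  translate([0, 0, 338]) cube([321, 273, 42]);
  translate([22, 22, 0]) cylinder(h = 338, r = 22);
  translate([299, 22, 0]) cylinder(h = 338, r = 22);
  translate([22, 251, 0]) cylinder(h = 338, r = 22);
  translate([299, 251, 0]) cylinder(h = 338, r = 22);
}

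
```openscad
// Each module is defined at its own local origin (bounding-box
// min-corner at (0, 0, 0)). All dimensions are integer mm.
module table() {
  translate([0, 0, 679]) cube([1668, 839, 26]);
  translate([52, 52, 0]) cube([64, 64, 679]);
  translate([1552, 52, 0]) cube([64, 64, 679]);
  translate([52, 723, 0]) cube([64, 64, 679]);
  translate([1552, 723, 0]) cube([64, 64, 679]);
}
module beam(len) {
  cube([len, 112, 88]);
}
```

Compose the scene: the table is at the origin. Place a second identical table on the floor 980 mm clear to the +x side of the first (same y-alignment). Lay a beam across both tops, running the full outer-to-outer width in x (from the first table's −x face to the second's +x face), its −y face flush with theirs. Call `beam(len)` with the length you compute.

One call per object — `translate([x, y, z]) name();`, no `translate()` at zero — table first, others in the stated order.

table();
translate([2648, 0, 0]) table();
translate([0, 0, 705]) beam(4316);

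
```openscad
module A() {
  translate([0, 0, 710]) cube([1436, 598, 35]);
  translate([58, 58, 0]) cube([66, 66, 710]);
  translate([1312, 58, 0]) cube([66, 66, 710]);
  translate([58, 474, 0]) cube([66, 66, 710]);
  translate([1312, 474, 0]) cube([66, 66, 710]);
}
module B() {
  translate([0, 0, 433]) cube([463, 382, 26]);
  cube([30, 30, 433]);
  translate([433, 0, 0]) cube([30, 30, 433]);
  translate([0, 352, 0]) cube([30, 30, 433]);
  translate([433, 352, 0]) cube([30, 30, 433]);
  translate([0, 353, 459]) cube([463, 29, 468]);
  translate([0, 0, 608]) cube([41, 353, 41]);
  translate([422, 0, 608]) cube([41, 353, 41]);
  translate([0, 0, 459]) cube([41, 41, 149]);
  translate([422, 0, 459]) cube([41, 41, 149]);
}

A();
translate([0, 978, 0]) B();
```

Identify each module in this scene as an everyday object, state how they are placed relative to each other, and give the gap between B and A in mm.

A is a table. B is a chair. The chair is on the floor beside the table on its +y side. The gap between the chair and the table is 380 mm.

The chair's nearest face is 380 mm from the table's +y face.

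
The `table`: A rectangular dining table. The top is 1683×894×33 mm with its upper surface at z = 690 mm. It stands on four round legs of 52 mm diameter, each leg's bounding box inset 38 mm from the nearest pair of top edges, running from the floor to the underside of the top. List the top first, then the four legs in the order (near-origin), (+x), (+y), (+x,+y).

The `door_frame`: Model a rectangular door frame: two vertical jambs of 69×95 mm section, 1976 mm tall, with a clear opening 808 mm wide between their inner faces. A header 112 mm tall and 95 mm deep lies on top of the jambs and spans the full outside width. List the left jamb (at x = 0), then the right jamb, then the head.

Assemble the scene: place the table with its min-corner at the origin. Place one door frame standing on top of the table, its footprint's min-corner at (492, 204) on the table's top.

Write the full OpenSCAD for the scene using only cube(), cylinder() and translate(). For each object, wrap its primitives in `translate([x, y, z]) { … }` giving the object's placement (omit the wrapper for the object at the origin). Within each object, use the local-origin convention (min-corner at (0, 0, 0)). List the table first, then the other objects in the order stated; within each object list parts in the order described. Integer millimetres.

translate([0, 0, 657]) cube([1683, 894, 33]);
translate([64, 64, 0]) cylinder(h = 657, r = 26);
translate([1619, 64, 0]) cylinder(h = 657, r = 26);
translate([64, 830, 0]) cylinder(h = 657, r = 26);
translate([1619, 830, 0]) cylinder(h = 657, r = 26);
translate([492, 204, 690]) {
  cube([69, 95, 1976]);
  translate([877, 0, 0]) cube([69, 95, 1976]);
  translate([0, 0, 1976]) cube([946, 95, 112]);
}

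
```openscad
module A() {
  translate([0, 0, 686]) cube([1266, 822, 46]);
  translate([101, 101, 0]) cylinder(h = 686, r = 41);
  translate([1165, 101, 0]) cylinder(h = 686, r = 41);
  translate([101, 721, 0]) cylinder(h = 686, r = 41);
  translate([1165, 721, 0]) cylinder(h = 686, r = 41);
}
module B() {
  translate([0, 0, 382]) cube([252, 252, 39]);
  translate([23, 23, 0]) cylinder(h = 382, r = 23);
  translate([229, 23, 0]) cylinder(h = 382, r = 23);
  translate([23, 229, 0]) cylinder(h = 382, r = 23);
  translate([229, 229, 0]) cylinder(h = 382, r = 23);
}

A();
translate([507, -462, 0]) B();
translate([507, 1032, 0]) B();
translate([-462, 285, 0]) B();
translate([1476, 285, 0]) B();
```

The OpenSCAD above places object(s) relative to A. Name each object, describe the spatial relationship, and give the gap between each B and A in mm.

Each stool's nearest face is 210 mm from the table's bounding box.

A is a table. B is a stool. Four stools sit around the table at the −y, +y, −x, +x sides. The gap between each stool and the table is 210 mm.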